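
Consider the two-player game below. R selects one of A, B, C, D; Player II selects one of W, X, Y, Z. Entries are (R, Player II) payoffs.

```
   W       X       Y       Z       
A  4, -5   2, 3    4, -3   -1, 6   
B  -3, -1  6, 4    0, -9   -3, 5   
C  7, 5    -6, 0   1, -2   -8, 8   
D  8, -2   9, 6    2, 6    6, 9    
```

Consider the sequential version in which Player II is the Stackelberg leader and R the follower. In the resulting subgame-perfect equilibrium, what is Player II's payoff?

9

Work backward from R's decision.
- W: R compares 4, -3, 7, 8 and picks D; Player II would get -2.
- X: R compares 2, 6, -6, 9 and picks D; Player II would get 6.
- Y: R compares 4, 0, 1, 2 and picks A; Player II would get -3.
- Z: R compares -1, -3, -8, 6 and picks D; Player II would get 9.
Player II's induced payoffs are -2, 6, -3, 9, so Player II commits to Z. Subgame-perfect outcome: (D, Z) with payoffs (6, 9).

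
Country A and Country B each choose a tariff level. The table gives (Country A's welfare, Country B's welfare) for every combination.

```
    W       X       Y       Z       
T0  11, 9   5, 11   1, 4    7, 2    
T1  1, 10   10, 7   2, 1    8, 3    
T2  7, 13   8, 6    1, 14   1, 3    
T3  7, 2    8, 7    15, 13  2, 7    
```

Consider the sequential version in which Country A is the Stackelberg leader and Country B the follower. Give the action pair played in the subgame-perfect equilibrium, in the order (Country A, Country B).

Country B best-responds to each possible Country A move:
- T0 → Country B plays X (best of 9, 11, 4, 2); Country A gets 5.
- T1 → Country B plays W (best of 10, 7, 1, 3); Country A gets 1.
- T2 → Country B plays Y (best of 13, 6, 14, 3); Country A gets 1.
- T3 → Country B plays Y (best of 2, 7, 13, 7); Country A gets 15.
Maximizing over 5, 1, 1, 15, Country A chooses T3. Subgame-perfect outcome: (T3, Y) with payoffs (15, 13).

(T3, Y)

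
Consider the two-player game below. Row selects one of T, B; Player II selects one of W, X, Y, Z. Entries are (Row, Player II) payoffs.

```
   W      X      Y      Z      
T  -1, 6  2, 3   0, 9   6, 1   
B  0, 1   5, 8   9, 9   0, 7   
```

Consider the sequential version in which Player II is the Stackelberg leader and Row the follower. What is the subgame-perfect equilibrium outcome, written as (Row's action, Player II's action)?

(B, Y)

Solve by backward induction (Player II leads).
- W: Row compares -1, 0 and picks B; Player II would get 1.
- X: Row compares 2, 5 and picks B; Player II would get 8.
- Y: Row compares 0, 9 and picks B; Player II would get 9.
- Z: Row compares 6, 0 and picks T; Player II would get 1.
Player II's induced payoffs are 1, 8, 9, 1, so Player II commits to Y. Subgame-perfect outcome: (B, Y) with payoffs (9, 9).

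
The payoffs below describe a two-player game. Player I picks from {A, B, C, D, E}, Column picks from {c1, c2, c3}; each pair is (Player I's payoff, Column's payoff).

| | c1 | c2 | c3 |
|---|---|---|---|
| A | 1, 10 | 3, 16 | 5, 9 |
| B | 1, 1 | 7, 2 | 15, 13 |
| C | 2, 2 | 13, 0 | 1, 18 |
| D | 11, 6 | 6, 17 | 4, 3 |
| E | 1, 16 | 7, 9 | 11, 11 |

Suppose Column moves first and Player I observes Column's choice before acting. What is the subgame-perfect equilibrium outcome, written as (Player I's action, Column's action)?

Player I best-responds to each possible Column move:
- c1: Player I compares 1, 1, 2, 11, 1 and picks D; Column would get 6.
- c2: Player I compares 3, 7, 13, 6, 7 and picks C; Column would get 0.
- c3: Player I compares 5, 15, 1, 4, 11 and picks B; Column would get 13.
Column's induced payoffs are 6, 0, 13, so Column commits to c3. Subgame-perfect outcome: (B, c3) with payoffs (15, 13).

(B, c3)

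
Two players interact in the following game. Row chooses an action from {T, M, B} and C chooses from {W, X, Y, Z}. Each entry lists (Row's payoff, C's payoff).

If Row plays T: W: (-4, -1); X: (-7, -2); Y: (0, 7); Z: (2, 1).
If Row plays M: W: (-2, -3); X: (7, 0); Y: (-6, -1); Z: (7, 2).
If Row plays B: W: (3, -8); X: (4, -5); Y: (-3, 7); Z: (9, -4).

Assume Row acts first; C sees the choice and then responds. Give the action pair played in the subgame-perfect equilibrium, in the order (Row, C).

Work backward from C's decision.
- T → C plays Y (best of -1, -2, 7, 1); Row gets 0.
- M → C plays Z (best of -3, 0, -1, 2); Row gets 7.
- B → C plays Y (best of -8, -5, 7, -4); Row gets -3.
Among 0, 7, -3, the best is 7 at M. Subgame-perfect outcome: (M, Z) with payoffs (7, 2).

(M, Z)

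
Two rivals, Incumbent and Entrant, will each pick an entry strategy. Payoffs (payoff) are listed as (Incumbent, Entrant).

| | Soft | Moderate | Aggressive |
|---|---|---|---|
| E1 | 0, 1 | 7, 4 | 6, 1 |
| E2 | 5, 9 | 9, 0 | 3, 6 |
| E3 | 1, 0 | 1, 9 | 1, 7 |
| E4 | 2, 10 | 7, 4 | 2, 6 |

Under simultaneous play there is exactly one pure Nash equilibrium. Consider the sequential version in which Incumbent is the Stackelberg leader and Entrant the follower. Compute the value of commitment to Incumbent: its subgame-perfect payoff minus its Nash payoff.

Solve by backward induction (Incumbent leads).
- E1: BR = Moderate, leader payoff 7.
- E2: BR = Soft, leader payoff 5.
- E3: BR = Moderate, leader payoff 1.
- E4: BR = Soft, leader payoff 2.
Among 7, 5, 1, 2, the best is 7 at E1. Subgame-perfect outcome: (E1, Moderate) with payoffs (7, 4).
Now find the simultaneous Nash equilibrium.
Incumbent's best replies: Soft→E2; Moderate→E2; Aggressive→E1.
Entrant's best replies: E1→Moderate; E2→Soft; E3→Moderate; E4→Soft.
The unique mutual best reply is (E2, Soft), giving (5, 9).
Incumbent's commitment gain: 7 − 5 = 2.

2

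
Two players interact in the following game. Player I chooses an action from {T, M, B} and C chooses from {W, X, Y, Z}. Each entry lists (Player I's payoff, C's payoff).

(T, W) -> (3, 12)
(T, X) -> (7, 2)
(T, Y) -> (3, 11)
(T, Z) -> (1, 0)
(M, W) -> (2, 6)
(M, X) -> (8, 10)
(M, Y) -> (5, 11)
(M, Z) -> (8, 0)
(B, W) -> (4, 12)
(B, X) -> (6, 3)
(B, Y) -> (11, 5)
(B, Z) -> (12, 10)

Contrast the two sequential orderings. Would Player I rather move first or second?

first

If Player I leads: C's best replies are T→W, M→Y, B→W; Player I's induced payoffs 3, 5, 4; outcome (M, Y), payoffs (5, 11).
If C leads: Player I's best replies are W→B, X→M, Y→B, Z→B; C's induced payoffs 12, 10, 5, 10; outcome (B, W), payoffs (4, 12).
Player I gets 5 moving first and 4 moving second, so Player I prefers to move first.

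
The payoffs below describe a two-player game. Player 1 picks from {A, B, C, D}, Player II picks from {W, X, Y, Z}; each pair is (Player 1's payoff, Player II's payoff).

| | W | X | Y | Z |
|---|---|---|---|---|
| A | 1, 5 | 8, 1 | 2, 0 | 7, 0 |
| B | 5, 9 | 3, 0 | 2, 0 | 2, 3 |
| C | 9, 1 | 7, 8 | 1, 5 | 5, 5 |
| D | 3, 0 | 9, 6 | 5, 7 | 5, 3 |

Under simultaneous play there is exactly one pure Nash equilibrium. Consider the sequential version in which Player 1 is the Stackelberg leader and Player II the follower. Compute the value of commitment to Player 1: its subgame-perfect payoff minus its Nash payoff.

Work backward from Player II's decision.
- A → Player II plays W (best of 5, 1, 0, 0); Player 1 gets 1.
- B → Player II plays W (best of 9, 0, 0, 3); Player 1 gets 5.
- C → Player II plays X (best of 1, 8, 5, 5); Player 1 gets 7.
- D → Player II plays Y (best of 0, 6, 7, 3); Player 1 gets 5.
Among 1, 5, 7, 5, the best is 7 at C. Subgame-perfect outcome: (C, X) with payoffs (7, 8).
Now find the simultaneous Nash equilibrium.
Player 1's best replies: W→C; X→D; Y→D; Z→A.
Player II's best replies: A→W; B→W; C→X; D→Y.
Only (D, Y) has each player best-responding; Nash payoffs (5, 7).
Player 1's commitment gain: 7 − 5 = 2.

2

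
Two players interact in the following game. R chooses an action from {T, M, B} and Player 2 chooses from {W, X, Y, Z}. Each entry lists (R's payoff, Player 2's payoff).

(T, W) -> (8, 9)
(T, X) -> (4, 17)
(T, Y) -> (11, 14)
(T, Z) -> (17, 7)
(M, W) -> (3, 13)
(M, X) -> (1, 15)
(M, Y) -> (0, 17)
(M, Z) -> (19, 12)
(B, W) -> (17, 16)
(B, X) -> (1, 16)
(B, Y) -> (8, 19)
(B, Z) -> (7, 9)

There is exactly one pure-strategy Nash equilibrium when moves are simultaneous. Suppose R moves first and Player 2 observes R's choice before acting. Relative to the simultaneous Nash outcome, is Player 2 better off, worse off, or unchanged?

better off

Player 2 best-responds to each possible R move:
- T → Player 2 plays X (best of 9, 17, 14, 7); R gets 4.
- M → Player 2 plays Y (best of 13, 15, 17, 12); R gets 0.
- B → Player 2 plays Y (best of 16, 16, 19, 9); R gets 8.
Among 4, 0, 8, the best is 8 at B. Subgame-perfect outcome: (B, Y) with payoffs (8, 19).
Now find the simultaneous Nash equilibrium.
R's best replies: W→B; X→T; Y→T; Z→M.
Player 2's best replies: T→X; M→Y; B→Y.
Only (T, X) has each player best-responding; Nash payoffs (4, 17).
Player 2 earns 19 sequentially versus 17 at the Nash outcome: better off.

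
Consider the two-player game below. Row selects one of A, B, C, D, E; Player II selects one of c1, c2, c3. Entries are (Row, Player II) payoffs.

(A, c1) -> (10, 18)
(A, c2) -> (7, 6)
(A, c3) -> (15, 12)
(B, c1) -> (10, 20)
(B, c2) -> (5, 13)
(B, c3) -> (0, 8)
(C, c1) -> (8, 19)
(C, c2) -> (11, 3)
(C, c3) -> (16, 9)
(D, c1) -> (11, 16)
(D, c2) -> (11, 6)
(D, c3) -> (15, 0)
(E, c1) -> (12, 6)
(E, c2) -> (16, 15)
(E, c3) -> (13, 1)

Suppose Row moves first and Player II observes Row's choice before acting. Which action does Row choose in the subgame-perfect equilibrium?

E

Player II best-responds to each possible Row move:
- A: BR = c1, leader payoff 10.
- B: BR = c1, leader payoff 10.
- C: BR = c1, leader payoff 8.
- D: BR = c1, leader payoff 11.
- E: BR = c2, leader payoff 16.
Maximizing over 10, 10, 8, 11, 16, Row chooses E. Subgame-perfect outcome: (E, c2) with payoffs (16, 15).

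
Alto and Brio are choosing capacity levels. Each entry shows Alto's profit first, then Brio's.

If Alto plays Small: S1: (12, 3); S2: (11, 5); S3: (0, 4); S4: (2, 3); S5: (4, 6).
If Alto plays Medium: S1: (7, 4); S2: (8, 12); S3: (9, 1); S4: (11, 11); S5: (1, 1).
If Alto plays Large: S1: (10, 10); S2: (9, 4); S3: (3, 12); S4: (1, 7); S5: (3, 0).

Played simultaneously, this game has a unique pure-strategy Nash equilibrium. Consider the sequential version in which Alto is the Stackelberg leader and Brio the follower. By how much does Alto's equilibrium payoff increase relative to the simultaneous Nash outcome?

Work backward from Brio's decision.
- Small: BR = S5, leader payoff 4.
- Medium: BR = S2, leader payoff 8.
- Large: BR = S3, leader payoff 3.
Maximizing over 4, 8, 3, Alto chooses Medium. Subgame-perfect outcome: (Medium, S2) with payoffs (8, 12).
Now find the simultaneous Nash equilibrium.
Alto's best replies: S1→Small; S2→Small; S3→Medium; S4→Medium; S5→Small.
Brio's best replies: Small→S5; Medium→S2; Large→S3.
Only (Small, S5) has each player best-responding; Nash payoffs (4, 6).
Alto's commitment gain: 8 − 4 = 4.

4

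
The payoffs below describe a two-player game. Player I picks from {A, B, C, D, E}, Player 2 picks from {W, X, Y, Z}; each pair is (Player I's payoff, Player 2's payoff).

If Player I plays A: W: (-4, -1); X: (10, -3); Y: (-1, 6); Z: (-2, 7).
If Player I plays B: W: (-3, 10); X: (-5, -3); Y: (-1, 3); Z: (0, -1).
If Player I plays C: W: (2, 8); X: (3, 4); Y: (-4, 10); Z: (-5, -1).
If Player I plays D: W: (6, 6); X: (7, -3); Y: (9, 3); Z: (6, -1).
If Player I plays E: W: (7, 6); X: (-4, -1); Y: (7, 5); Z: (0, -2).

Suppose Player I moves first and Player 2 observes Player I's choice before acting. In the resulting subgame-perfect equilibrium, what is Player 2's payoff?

Work backward from Player 2's decision.
- A: BR = Z, leader payoff -2.
- B: BR = W, leader payoff -3.
- C: BR = Y, leader payoff -4.
- D: BR = W, leader payoff 6.
- E: BR = W, leader payoff 7.
Among -2, -3, -4, 6, 7, the best is 7 at E. Subgame-perfect outcome: (E, W) with payoffs (7, 6).

6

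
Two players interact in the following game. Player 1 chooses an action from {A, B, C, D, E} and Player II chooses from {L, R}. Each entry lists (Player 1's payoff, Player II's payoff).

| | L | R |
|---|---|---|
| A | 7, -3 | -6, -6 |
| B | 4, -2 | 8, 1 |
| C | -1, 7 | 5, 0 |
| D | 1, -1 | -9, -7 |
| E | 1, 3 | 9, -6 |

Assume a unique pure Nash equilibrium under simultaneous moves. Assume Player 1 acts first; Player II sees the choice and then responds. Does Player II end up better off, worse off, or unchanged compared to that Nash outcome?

better off

Solve by backward induction (Player 1 leads).
- A: Player II compares -3, -6 and picks L; Player 1 would get 7.
- B: Player II compares -2, 1 and picks R; Player 1 would get 8.
- C: Player II compares 7, 0 and picks L; Player 1 would get -1.
- D: Player II compares -1, -7 and picks L; Player 1 would get 1.
- E: Player II compares 3, -6 and picks L; Player 1 would get 1.
Among 7, 8, -1, 1, 1, the best is 8 at B. Subgame-perfect outcome: (B, R) with payoffs (8, 1).
Now find the simultaneous Nash equilibrium.
Player 1's best replies: L→A; R→E.
Player II's best replies: A→L; B→R; C→L; D→L; E→L.
The unique mutual best reply is (A, L), giving (7, -3).
Player II earns 1 sequentially versus -3 at the Nash outcome: better off.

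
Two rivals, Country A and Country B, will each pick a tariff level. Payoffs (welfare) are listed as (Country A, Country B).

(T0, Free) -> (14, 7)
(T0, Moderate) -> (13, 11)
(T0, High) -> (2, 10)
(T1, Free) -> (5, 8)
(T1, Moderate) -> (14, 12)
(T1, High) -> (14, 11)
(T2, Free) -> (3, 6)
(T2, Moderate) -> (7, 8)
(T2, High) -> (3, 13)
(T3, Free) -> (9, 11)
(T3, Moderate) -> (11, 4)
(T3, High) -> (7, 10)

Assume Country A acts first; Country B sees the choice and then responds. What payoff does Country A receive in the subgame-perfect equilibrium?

14

Work backward from Country B's decision.
- T0 → Country B plays Moderate (best of 7, 11, 10); Country A gets 13.
- T1 → Country B plays Moderate (best of 8, 12, 11); Country A gets 14.
- T2 → Country B plays High (best of 6, 8, 13); Country A gets 3.
- T3 → Country B plays Free (best of 11, 4, 10); Country A gets 9.
Country A's induced payoffs are 13, 14, 3, 9, so Country A commits to T1. Subgame-perfect outcome: (T1, Moderate) with payoffs (14, 12).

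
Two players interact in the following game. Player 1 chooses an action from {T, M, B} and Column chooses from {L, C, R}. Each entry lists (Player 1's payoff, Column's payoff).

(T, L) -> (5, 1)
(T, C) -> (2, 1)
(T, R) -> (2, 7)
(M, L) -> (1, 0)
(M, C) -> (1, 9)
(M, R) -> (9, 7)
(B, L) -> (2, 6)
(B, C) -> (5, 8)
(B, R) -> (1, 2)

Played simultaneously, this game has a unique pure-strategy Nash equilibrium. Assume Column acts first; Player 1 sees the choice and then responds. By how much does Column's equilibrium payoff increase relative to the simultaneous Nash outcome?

Work backward from Player 1's decision.
- L: BR = T, leader payoff 1.
- C: BR = B, leader payoff 8.
- R: BR = M, leader payoff 7.
Among 1, 8, 7, the best is 8 at C. Subgame-perfect outcome: (B, C) with payoffs (5, 8).
For the simultaneous game, intersect best replies.
Player 1's best replies: L→T; C→B; R→M.
Column's best replies: T→R; M→C; B→C.
The unique mutual best reply is (B, C), giving (5, 8).
Column's commitment gain: 8 − 8 = 0.

0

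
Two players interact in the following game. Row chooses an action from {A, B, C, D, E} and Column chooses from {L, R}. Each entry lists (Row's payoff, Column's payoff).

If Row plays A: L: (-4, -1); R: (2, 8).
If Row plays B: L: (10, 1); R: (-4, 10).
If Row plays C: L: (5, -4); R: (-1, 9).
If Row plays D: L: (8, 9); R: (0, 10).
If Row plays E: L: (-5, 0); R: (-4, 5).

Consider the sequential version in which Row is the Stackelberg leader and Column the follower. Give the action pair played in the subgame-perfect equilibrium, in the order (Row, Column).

Column best-responds to each possible Row move:
- A → Column plays R (best of -1, 8); Row gets 2.
- B → Column plays R (best of 1, 10); Row gets -4.
- C → Column plays R (best of -4, 9); Row gets -1.
- D → Column plays R (best of 9, 10); Row gets 0.
- E → Column plays R (best of 0, 5); Row gets -4.
Row's induced payoffs are 2, -4, -1, 0, -4, so Row commits to A. Subgame-perfect outcome: (A, R) with payoffs (2, 8).

(A, R)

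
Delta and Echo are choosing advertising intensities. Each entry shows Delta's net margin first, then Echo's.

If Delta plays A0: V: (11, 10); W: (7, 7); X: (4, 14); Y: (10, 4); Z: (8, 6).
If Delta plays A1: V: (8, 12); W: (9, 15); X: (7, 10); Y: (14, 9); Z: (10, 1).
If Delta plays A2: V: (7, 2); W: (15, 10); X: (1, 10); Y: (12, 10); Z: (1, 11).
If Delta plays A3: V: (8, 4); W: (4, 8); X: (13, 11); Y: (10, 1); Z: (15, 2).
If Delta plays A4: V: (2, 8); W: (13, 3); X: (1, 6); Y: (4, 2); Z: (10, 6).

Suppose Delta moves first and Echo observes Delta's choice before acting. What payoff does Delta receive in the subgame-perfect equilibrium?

Work backward from Echo's decision.
- A0 → Echo plays X (best of 10, 7, 14, 4, 6); Delta gets 4.
- A1 → Echo plays W (best of 12, 15, 10, 9, 1); Delta gets 9.
- A2 → Echo plays Z (best of 2, 10, 10, 10, 11); Delta gets 1.
- A3 → Echo plays X (best of 4, 8, 11, 1, 2); Delta gets 13.
- A4 → Echo plays V (best of 8, 3, 6, 2, 6); Delta gets 2.
Among 4, 9, 1, 13, 2, the best is 13 at A3. Subgame-perfect outcome: (A3, X) with payoffs (13, 11).

13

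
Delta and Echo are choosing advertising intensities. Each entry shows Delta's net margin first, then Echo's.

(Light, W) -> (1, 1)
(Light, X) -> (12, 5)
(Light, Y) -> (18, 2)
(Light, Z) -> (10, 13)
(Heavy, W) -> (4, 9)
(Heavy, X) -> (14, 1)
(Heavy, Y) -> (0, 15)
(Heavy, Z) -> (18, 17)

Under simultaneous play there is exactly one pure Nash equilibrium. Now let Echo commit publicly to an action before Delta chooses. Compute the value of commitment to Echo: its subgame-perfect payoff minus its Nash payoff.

0

Backward induction with Echo moving first.
- W → Delta plays Heavy (best of 1, 4); Echo gets 9.
- X → Delta plays Heavy (best of 12, 14); Echo gets 1.
- Y → Delta plays Light (best of 18, 0); Echo gets 2.
- Z → Delta plays Heavy (best of 10, 18); Echo gets 17.
Maximizing over 9, 1, 2, 17, Echo chooses Z. Subgame-perfect outcome: (Heavy, Z) with payoffs (18, 17).
Now find the simultaneous Nash equilibrium.
Delta's best replies: W→Heavy; X→Heavy; Y→Light; Z→Heavy.
Echo's best replies: Light→Z; Heavy→Z.
The unique mutual best reply is (Heavy, Z), giving (18, 17).
Echo's commitment gain: 17 − 17 = 0.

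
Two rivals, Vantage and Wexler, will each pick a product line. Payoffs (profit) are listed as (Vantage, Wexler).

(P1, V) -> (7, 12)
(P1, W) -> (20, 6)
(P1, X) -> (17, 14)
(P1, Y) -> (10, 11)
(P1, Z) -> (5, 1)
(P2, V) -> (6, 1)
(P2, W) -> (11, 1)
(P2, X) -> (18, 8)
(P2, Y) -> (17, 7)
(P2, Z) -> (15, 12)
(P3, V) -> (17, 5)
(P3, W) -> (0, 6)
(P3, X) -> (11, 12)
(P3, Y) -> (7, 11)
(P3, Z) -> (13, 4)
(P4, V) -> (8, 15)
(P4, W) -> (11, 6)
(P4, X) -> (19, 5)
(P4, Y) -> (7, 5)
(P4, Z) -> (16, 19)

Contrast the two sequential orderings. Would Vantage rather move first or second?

first

If Vantage leads: Wexler's best replies are P1→X, P2→Z, P3→X, P4→Z; Vantage's induced payoffs 17, 15, 11, 16; outcome (P1, X), payoffs (17, 14).
If Wexler leads: Vantage's best replies are V→P3, W→P1, X→P4, Y→P2, Z→P4; Wexler's induced payoffs 5, 6, 5, 7, 19; outcome (P4, Z), payoffs (16, 19).
Vantage gets 17 moving first and 16 moving second, so Vantage prefers to move first.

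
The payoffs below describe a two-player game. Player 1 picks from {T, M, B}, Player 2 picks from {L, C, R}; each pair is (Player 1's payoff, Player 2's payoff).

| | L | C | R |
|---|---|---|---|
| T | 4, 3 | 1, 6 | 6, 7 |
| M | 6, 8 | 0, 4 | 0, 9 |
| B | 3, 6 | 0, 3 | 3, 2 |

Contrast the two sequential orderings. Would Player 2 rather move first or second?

first

If Player 1 leads: Player 2's best replies are T→R, M→R, B→L; Player 1's induced payoffs 6, 0, 3; outcome (T, R), payoffs (6, 7).
If Player 2 leads: Player 1's best replies are L→M, C→T, R→T; Player 2's induced payoffs 8, 6, 7; outcome (M, L), payoffs (6, 8).
Player 2 gets 8 moving first and 7 moving second, so Player 2 prefers to move first.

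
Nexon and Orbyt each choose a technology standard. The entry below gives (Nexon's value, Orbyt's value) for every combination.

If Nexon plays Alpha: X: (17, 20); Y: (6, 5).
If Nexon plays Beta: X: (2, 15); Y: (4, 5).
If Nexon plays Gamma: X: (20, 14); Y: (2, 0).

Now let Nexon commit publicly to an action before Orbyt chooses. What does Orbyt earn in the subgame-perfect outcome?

Orbyt best-responds to each possible Nexon move:
- Alpha → Orbyt plays X (best of 20, 5); Nexon gets 17.
- Beta → Orbyt plays X (best of 15, 5); Nexon gets 2.
- Gamma → Orbyt plays X (best of 14, 0); Nexon gets 20.
Nexon's induced payoffs are 17, 2, 20, so Nexon commits to Gamma. Subgame-perfect outcome: (Gamma, X) with payoffs (20, 14).

14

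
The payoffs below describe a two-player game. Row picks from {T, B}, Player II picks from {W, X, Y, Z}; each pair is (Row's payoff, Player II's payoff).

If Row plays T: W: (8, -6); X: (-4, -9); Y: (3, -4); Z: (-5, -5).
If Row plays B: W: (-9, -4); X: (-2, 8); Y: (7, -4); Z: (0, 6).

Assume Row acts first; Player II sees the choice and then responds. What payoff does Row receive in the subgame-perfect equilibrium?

3

Solve by backward induction (Row leads).
- T: BR = Y, leader payoff 3.
- B: BR = X, leader payoff -2.
Among 3, -2, the best is 3 at T. Subgame-perfect outcome: (T, Y) with payoffs (3, -4).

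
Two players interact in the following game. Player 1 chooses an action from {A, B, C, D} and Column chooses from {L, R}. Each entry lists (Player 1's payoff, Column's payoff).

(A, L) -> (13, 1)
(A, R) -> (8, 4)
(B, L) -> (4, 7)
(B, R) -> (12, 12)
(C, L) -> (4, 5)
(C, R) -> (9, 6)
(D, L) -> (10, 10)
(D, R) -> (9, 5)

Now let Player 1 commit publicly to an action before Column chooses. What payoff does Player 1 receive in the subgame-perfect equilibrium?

Work backward from Column's decision.
- A: BR = R, leader payoff 8.
- B: BR = R, leader payoff 12.
- C: BR = R, leader payoff 9.
- D: BR = L, leader payoff 10.
Player 1's induced payoffs are 8, 12, 9, 10, so Player 1 commits to B. Subgame-perfect outcome: (B, R) with payoffs (12, 12).

12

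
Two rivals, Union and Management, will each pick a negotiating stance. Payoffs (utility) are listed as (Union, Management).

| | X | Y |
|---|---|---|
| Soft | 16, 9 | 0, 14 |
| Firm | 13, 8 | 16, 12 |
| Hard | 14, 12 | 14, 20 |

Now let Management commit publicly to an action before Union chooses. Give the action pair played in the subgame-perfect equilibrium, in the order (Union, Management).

(Firm, Y)

Work backward from Union's decision.
- X: BR = Soft, leader payoff 9.
- Y: BR = Firm, leader payoff 12.
Among 9, 12, the best is 12 at Y. Subgame-perfect outcome: (Firm, Y) with payoffs (16, 12).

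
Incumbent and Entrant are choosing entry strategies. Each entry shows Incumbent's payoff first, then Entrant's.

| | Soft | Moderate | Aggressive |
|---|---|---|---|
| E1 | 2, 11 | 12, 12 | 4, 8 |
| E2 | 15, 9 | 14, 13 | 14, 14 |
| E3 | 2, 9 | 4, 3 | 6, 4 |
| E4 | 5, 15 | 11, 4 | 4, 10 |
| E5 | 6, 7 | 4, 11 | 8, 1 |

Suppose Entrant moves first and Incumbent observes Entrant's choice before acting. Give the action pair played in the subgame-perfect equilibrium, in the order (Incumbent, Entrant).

(E2, Aggressive)

Backward induction with Entrant moving first.
- Soft → Incumbent plays E2 (best of 2, 15, 2, 5, 6); Entrant gets 9.
- Moderate → Incumbent plays E2 (best of 12, 14, 4, 11, 4); Entrant gets 13.
- Aggressive → Incumbent plays E2 (best of 4, 14, 6, 4, 8); Entrant gets 14.
Among 9, 13, 14, the best is 14 at Aggressive. Subgame-perfect outcome: (E2, Aggressive) with payoffs (14, 14).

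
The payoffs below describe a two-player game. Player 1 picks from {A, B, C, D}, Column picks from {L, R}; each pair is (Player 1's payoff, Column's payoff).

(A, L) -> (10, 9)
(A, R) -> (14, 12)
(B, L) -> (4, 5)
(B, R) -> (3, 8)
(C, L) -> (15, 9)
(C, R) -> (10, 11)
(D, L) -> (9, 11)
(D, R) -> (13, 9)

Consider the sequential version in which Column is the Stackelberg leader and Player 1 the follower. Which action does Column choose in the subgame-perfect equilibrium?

Player 1 best-responds to each possible Column move:
- L: Player 1 compares 10, 4, 15, 9 and picks C; Column would get 9.
- R: Player 1 compares 14, 3, 10, 13 and picks A; Column would get 12.
Among 9, 12, the best is 12 at R. Subgame-perfect outcome: (A, R) with payoffs (14, 12).

R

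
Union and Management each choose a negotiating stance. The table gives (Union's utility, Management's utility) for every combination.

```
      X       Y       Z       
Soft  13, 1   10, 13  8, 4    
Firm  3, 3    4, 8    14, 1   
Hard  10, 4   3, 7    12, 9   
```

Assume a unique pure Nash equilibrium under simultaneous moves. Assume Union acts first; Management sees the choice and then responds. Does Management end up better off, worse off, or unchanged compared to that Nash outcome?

worse off

Backward induction with Union moving first.
- Soft: BR = Y, leader payoff 10.
- Firm: BR = Y, leader payoff 4.
- Hard: BR = Z, leader payoff 12.
Among 10, 4, 12, the best is 12 at Hard. Subgame-perfect outcome: (Hard, Z) with payoffs (12, 9).
For the simultaneous game, intersect best replies.
Union's best replies: X→Soft; Y→Soft; Z→Firm.
Management's best replies: Soft→Y; Firm→Y; Hard→Z.
Only (Soft, Y) has each player best-responding; Nash payoffs (10, 13).
Management earns 9 sequentially versus 13 at the Nash outcome: worse off.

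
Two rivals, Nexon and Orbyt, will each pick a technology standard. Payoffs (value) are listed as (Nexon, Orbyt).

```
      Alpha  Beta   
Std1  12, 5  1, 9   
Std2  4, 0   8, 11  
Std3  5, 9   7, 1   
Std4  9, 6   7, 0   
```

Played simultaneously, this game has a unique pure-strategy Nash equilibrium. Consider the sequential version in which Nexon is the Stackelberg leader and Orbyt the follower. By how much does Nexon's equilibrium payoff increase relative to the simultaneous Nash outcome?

1

Solve by backward induction (Nexon leads).
- Std1 → Orbyt plays Beta (best of 5, 9); Nexon gets 1.
- Std2 → Orbyt plays Beta (best of 0, 11); Nexon gets 8.
- Std3 → Orbyt plays Alpha (best of 9, 1); Nexon gets 5.
- Std4 → Orbyt plays Alpha (best of 6, 0); Nexon gets 9.
Nexon's induced payoffs are 1, 8, 5, 9, so Nexon commits to Std4. Subgame-perfect outcome: (Std4, Alpha) with payoffs (9, 6).
For the simultaneous game, intersect best replies.
Nexon's best replies: Alpha→Std1; Beta→Std2.
Orbyt's best replies: Std1→Beta; Std2→Beta; Std3→Alpha; Std4→Alpha.
Only (Std2, Beta) has each player best-responding; Nash payoffs (8, 11).
Nexon's commitment gain: 9 − 8 = 1.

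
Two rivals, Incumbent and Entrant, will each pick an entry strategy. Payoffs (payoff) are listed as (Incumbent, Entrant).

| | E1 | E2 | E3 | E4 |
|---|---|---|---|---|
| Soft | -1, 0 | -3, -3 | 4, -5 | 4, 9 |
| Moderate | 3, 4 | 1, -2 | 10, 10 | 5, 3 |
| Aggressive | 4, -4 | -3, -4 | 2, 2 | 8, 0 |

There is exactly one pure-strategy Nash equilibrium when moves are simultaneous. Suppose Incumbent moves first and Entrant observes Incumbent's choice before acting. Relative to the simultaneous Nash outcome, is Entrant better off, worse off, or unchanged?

Work backward from Entrant's decision.
- Soft: Entrant compares 0, -3, -5, 9 and picks E4; Incumbent would get 4.
- Moderate: Entrant compares 4, -2, 10, 3 and picks E3; Incumbent would get 10.
- Aggressive: Entrant compares -4, -4, 2, 0 and picks E3; Incumbent would get 2.
Incumbent's induced payoffs are 4, 10, 2, so Incumbent commits to Moderate. Subgame-perfect outcome: (Moderate, E3) with payoffs (10, 10).
Now find the simultaneous Nash equilibrium.
Incumbent's best replies: E1→Aggressive; E2→Moderate; E3→Moderate; E4→Aggressive.
Entrant's best replies: Soft→E4; Moderate→E3; Aggressive→E3.
The unique mutual best reply is (Moderate, E3), giving (10, 10).
Entrant earns 10 sequentially versus 10 at the Nash outcome: unchanged.

unchanged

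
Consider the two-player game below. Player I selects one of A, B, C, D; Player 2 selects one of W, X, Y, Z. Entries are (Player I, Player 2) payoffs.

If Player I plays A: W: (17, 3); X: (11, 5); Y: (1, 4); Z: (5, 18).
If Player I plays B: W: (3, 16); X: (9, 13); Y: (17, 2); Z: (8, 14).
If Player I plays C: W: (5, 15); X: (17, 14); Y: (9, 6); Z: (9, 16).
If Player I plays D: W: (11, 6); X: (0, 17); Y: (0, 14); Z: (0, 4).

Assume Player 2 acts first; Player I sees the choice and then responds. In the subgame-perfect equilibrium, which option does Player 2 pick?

Z

Work backward from Player I's decision.
- W → Player I plays A (best of 17, 3, 5, 11); Player 2 gets 3.
- X → Player I plays C (best of 11, 9, 17, 0); Player 2 gets 14.
- Y → Player I plays B (best of 1, 17, 9, 0); Player 2 gets 2.
- Z → Player I plays C (best of 5, 8, 9, 0); Player 2 gets 16.
Maximizing over 3, 14, 2, 16, Player 2 chooses Z. Subgame-perfect outcome: (C, Z) with payoffs (9, 16).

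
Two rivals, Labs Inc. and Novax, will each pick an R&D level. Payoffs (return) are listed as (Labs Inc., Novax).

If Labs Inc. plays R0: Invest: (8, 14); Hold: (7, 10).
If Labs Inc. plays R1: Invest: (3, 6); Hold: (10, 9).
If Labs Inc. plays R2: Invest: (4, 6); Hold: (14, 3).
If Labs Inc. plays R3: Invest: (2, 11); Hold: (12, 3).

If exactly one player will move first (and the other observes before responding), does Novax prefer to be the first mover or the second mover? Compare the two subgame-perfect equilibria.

If Labs Inc. leads: Novax's best replies are R0→Invest, R1→Hold, R2→Invest, R3→Invest; Labs Inc.'s induced payoffs 8, 10, 4, 2; outcome (R1, Hold), payoffs (10, 9).
If Novax leads: Labs Inc.'s best replies are Invest→R0, Hold→R2; Novax's induced payoffs 14, 3; outcome (R0, Invest), payoffs (8, 14).
Novax gets 14 moving first and 9 moving second, so Novax prefers to move first.

first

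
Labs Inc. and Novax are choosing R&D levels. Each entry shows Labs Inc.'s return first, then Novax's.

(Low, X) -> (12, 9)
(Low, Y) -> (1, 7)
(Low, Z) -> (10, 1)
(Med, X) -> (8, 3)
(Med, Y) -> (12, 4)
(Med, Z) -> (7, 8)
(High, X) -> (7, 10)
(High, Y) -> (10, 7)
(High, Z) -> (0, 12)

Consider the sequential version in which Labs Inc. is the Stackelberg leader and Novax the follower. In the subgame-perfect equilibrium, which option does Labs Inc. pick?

Backward induction with Labs Inc. moving first.
- Low: BR = X, leader payoff 12.
- Med: BR = Z, leader payoff 7.
- High: BR = Z, leader payoff 0.
Maximizing over 12, 7, 0, Labs Inc. chooses Low. Subgame-perfect outcome: (Low, X) with payoffs (12, 9).

Low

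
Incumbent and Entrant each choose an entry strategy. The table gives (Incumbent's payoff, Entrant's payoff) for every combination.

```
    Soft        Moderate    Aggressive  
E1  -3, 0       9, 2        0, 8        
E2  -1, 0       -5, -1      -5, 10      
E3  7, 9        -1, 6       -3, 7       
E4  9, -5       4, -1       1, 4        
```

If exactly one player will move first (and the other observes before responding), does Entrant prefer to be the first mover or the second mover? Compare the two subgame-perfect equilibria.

If Incumbent leads: Entrant's best replies are E1→Aggressive, E2→Aggressive, E3→Soft, E4→Aggressive; Incumbent's induced payoffs 0, -5, 7, 1; outcome (E3, Soft), payoffs (7, 9).
If Entrant leads: Incumbent's best replies are Soft→E4, Moderate→E1, Aggressive→E4; Entrant's induced payoffs -5, 2, 4; outcome (E4, Aggressive), payoffs (1, 4).
Entrant gets 4 moving first and 9 moving second, so Entrant prefers to move second.

second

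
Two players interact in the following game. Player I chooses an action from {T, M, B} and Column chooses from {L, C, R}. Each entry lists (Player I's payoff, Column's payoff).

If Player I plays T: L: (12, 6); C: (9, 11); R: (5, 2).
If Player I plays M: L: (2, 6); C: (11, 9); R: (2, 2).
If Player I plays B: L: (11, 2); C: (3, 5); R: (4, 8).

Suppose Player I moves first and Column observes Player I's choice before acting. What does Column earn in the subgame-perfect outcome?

Solve by backward induction (Player I leads).
- T: Column compares 6, 11, 2 and picks C; Player I would get 9.
- M: Column compares 6, 9, 2 and picks C; Player I would get 11.
- B: Column compares 2, 5, 8 and picks R; Player I would get 4.
Maximizing over 9, 11, 4, Player I chooses M. Subgame-perfect outcome: (M, C) with payoffs (11, 9).

9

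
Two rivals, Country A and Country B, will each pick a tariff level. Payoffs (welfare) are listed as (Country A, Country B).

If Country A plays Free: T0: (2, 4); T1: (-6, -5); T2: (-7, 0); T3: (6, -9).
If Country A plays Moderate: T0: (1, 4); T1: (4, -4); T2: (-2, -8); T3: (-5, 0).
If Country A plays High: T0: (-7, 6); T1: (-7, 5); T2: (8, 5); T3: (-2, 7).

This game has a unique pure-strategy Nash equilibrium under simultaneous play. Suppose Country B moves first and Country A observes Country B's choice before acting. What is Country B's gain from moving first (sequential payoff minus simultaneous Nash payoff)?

Country A best-responds to each possible Country B move:
- T0: Country A compares 2, 1, -7 and picks Free; Country B would get 4.
- T1: Country A compares -6, 4, -7 and picks Moderate; Country B would get -4.
- T2: Country A compares -7, -2, 8 and picks High; Country B would get 5.
- T3: Country A compares 6, -5, -2 and picks Free; Country B would get -9.
Among 4, -4, 5, -9, the best is 5 at T2. Subgame-perfect outcome: (High, T2) with payoffs (8, 5).
Under simultaneous play:
Country A's best replies: T0→Free; T1→Moderate; T2→High; T3→Free.
Country B's best replies: Free→T0; Moderate→T0; High→T3.
Only (Free, T0) has each player best-responding; Nash payoffs (2, 4).
Country B's commitment gain: 5 − 4 = 1.

1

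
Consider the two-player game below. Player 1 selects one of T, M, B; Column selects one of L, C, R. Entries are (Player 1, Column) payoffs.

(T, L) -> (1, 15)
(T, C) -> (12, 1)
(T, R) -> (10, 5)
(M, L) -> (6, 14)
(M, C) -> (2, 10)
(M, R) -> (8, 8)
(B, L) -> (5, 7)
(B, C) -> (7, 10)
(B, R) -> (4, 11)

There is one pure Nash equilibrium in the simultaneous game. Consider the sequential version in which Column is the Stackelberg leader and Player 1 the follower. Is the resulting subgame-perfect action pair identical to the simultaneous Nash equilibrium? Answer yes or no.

yes

Solve by backward induction (Column leads).
- L → Player 1 plays M (best of 1, 6, 5); Column gets 14.
- C → Player 1 plays T (best of 12, 2, 7); Column gets 1.
- R → Player 1 plays T (best of 10, 8, 4); Column gets 5.
Maximizing over 14, 1, 5, Column chooses L. Subgame-perfect outcome: (M, L) with payoffs (6, 14).
Under simultaneous play:
Player 1's best replies: L→M; C→T; R→T.
Column's best replies: T→L; M→L; B→R.
The unique mutual best reply is (M, L), giving (6, 14).
Sequential outcome (M, L) coincides with the Nash profile (M, L).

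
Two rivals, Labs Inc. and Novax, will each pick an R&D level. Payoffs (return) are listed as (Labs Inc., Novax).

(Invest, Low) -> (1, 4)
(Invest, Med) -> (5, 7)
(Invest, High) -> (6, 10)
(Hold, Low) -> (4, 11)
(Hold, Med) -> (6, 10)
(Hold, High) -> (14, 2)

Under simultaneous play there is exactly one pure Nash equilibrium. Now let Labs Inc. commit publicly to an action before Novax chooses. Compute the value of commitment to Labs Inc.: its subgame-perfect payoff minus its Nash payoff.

2

Work backward from Novax's decision.
- Invest: BR = High, leader payoff 6.
- Hold: BR = Low, leader payoff 4.
Maximizing over 6, 4, Labs Inc. chooses Invest. Subgame-perfect outcome: (Invest, High) with payoffs (6, 10).
For the simultaneous game, intersect best replies.
Labs Inc.'s best replies: Low→Hold; Med→Hold; High→Hold.
Novax's best replies: Invest→High; Hold→Low.
The unique mutual best reply is (Hold, Low), giving (4, 11).
Labs Inc.'s commitment gain: 6 − 4 = 2.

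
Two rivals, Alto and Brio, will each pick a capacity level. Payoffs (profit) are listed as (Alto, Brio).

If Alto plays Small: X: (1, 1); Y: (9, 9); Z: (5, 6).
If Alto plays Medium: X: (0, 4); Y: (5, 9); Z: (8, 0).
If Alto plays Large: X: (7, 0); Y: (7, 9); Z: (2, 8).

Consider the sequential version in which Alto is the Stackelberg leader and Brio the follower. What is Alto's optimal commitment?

Small

Brio best-responds to each possible Alto move:
- Small: Brio compares 1, 9, 6 and picks Y; Alto would get 9.
- Medium: Brio compares 4, 9, 0 and picks Y; Alto would get 5.
- Large: Brio compares 0, 9, 8 and picks Y; Alto would get 7.
Alto's induced payoffs are 9, 5, 7, so Alto commits to Small. Subgame-perfect outcome: (Small, Y) with payoffs (9, 9).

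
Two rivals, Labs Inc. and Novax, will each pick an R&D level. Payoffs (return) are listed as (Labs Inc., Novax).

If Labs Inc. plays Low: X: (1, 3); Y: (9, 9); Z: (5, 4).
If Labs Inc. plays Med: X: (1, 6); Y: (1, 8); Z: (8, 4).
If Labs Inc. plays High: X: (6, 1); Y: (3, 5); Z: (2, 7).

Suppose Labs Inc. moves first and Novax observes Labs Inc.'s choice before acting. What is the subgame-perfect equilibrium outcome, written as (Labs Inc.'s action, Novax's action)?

Solve by backward induction (Labs Inc. leads).
- Low → Novax plays Y (best of 3, 9, 4); Labs Inc. gets 9.
- Med → Novax plays Y (best of 6, 8, 4); Labs Inc. gets 1.
- High → Novax plays Z (best of 1, 5, 7); Labs Inc. gets 2.
Maximizing over 9, 1, 2, Labs Inc. chooses Low. Subgame-perfect outcome: (Low, Y) with payoffs (9, 9).

(Low, Y)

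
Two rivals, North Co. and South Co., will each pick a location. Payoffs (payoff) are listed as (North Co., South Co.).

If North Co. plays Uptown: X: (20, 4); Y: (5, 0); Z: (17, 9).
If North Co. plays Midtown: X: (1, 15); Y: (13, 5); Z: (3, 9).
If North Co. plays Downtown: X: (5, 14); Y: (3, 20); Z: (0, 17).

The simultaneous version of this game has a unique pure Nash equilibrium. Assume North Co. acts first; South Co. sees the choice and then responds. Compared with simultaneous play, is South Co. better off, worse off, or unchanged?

unchanged

Work backward from South Co.'s decision.
- Uptown → South Co. plays Z (best of 4, 0, 9); North Co. gets 17.
- Midtown → South Co. plays X (best of 15, 5, 9); North Co. gets 1.
- Downtown → South Co. plays Y (best of 14, 20, 17); North Co. gets 3.
Among 17, 1, 3, the best is 17 at Uptown. Subgame-perfect outcome: (Uptown, Z) with payoffs (17, 9).
Now find the simultaneous Nash equilibrium.
North Co.'s best replies: X→Uptown; Y→Midtown; Z→Uptown.
South Co.'s best replies: Uptown→Z; Midtown→X; Downtown→Y.
The unique mutual best reply is (Uptown, Z), giving (17, 9).
South Co. earns 9 sequentially versus 9 at the Nash outcome: unchanged.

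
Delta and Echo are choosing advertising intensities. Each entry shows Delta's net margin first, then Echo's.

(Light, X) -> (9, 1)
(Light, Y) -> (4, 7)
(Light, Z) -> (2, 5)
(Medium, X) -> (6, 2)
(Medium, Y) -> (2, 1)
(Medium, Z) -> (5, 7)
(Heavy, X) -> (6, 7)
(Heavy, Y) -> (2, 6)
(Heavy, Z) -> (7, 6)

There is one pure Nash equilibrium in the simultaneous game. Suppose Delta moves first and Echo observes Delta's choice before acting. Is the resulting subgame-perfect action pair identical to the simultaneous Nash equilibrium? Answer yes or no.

Backward induction with Delta moving first.
- Light: Echo compares 1, 7, 5 and picks Y; Delta would get 4.
- Medium: Echo compares 2, 1, 7 and picks Z; Delta would get 5.
- Heavy: Echo compares 7, 6, 6 and picks X; Delta would get 6.
Among 4, 5, 6, the best is 6 at Heavy. Subgame-perfect outcome: (Heavy, X) with payoffs (6, 7).
Under simultaneous play:
Delta's best replies: X→Light; Y→Light; Z→Heavy.
Echo's best replies: Light→Y; Medium→Z; Heavy→X.
The unique mutual best reply is (Light, Y), giving (4, 7).
Sequential outcome (Heavy, X) differs from the Nash profile (Light, Y).

no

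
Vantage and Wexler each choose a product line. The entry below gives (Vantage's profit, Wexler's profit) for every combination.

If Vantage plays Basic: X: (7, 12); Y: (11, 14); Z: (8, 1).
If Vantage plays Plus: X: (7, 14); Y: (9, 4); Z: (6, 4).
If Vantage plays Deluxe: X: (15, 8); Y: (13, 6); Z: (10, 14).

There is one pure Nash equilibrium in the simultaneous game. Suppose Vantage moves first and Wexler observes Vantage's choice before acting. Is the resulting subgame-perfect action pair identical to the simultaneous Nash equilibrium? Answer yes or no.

Wexler best-responds to each possible Vantage move:
- Basic: BR = Y, leader payoff 11.
- Plus: BR = X, leader payoff 7.
- Deluxe: BR = Z, leader payoff 10.
Maximizing over 11, 7, 10, Vantage chooses Basic. Subgame-perfect outcome: (Basic, Y) with payoffs (11, 14).
For the simultaneous game, intersect best replies.
Vantage's best replies: X→Deluxe; Y→Deluxe; Z→Deluxe.
Wexler's best replies: Basic→Y; Plus→X; Deluxe→Z.
The unique mutual best reply is (Deluxe, Z), giving (10, 14).
Sequential outcome (Basic, Y) differs from the Nash profile (Deluxe, Z).

no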